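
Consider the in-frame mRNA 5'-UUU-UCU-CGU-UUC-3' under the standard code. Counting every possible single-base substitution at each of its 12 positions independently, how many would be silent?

8

Codon 1 (UUU, Phe): 1 synonymous substitution.
Codon 2 (UCU, Ser): 3 synonymous substitutions.
Codon 3 (CGU, Arg): 3 synonymous substitutions.
Codon 4 (UUC, Phe): 1 synonymous substitution.
Total: 1 + 3 + 3 + 1 = 8.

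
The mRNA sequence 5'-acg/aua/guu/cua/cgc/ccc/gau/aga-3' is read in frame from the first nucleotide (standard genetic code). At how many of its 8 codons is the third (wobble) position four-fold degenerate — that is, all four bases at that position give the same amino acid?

5

Codon 1 ACG (Thr): third position 4-fold.
Codon 2 AUA (Ile): third position 3-fold.
Codon 3 GUU (Val): third position 4-fold.
Codon 4 CUA (Leu): third position 4-fold.
Codon 5 CGC (Arg): third position 4-fold.
Codon 6 CCC (Pro): third position 4-fold.
Codon 7 GAU (Asp): third position 2-fold.
Codon 8 AGA (Arg): third position 2-fold.
Four-fold degenerate third positions: 5.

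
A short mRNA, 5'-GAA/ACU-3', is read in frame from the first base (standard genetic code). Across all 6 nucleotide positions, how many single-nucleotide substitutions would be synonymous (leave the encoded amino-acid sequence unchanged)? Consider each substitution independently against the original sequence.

Codon 1 (GAA, Glu): 1 synonymous substitution.
Codon 2 (ACU, Thr): 3 synonymous substitutions.
Total: 1 + 3 = 4.

4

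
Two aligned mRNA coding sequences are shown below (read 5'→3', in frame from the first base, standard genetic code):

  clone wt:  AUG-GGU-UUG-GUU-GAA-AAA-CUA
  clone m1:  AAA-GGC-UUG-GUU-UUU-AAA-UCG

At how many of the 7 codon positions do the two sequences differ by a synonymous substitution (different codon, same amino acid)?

1

Codon 1: AUG Met / AAA Lys — nonsynonymous.
Codon 2: GGU Gly / GGC Gly — synonymous.
Codon 3: UUG Leu / UUG Leu — identical.
Codon 4: GUU Val / GUU Val — identical.
Codon 5: GAA Glu / UUU Phe — nonsynonymous.
Codon 6: AAA Lys / AAA Lys — identical.
Codon 7: CUA Leu / UCG Ser — nonsynonymous.
Synonymous differences: 1.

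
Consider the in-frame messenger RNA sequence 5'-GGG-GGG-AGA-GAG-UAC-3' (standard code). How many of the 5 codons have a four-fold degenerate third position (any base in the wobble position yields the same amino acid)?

Codon 1 GGG (Gly): third position 4-fold.
Codon 2 GGG (Gly): third position 4-fold.
Codon 3 AGA (Arg): third position 2-fold.
Codon 4 GAG (Glu): third position 2-fold.
Codon 5 UAC (Tyr): third position 2-fold.
Four-fold degenerate third positions: 2.

2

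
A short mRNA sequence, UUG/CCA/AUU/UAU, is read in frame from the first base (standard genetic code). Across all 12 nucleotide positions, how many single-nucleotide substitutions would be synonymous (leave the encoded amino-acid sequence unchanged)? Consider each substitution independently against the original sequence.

Codon 1 (UUG, Leu): 2 synonymous substitutions.
Codon 2 (CCA, Pro): 3 synonymous substitutions.
Codon 3 (AUU, Ile): 2 synonymous substitutions.
Codon 4 (UAU, Tyr): 1 synonymous substitution.
Total: 2 + 3 + 2 + 1 = 8.

8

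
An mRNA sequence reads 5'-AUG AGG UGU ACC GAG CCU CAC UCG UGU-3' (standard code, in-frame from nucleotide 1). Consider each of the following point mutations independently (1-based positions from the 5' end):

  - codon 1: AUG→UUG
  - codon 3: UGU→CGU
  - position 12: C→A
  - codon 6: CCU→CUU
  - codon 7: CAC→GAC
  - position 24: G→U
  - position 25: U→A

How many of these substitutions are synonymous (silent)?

2

Codon 1: AUG (Met) → UUG (Leu) — missense.
Codon 3: UGU (Cys) → CGU (Arg) — missense.
Codon 4: ACC (Thr) → ACA (Thr) — synonymous.
Codon 6: CCU (Pro) → CUU (Leu) — missense.
Codon 7: CAC (His) → GAC (Asp) — missense.
Codon 8: UCG (Ser) → UCU (Ser) — synonymous.
Codon 9: UGU (Cys) → AGU (Ser) — missense.
Synonymous: 2 of 7.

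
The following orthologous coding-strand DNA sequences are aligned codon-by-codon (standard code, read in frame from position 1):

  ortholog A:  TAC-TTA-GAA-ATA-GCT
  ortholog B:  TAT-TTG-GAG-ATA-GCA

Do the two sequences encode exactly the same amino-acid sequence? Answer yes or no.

yes

Codon 1: TAC Tyr / TAT Tyr — synonymous.
Codon 2: TTA Leu / TTG Leu — synonymous.
Codon 3: GAA Glu / GAG Glu — synonymous.
Codon 4: ATA Ile / ATA Ile — identical.
Codon 5: GCT Ala / GCA Ala — synonymous.
Nonsynonymous differences: 0 → same protein.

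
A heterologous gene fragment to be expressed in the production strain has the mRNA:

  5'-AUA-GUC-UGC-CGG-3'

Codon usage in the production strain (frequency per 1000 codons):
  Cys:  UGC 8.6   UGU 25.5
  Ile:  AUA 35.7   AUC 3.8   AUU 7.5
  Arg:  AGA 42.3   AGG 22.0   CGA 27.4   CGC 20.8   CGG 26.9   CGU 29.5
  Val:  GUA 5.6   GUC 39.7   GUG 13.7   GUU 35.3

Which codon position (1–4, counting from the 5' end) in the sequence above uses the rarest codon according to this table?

Codon 1 AUA (Ile): 35.7 per 1000.
Codon 2 GUC (Val): 39.7 per 1000.
Codon 3 UGC (Cys): 8.6 per 1000.
Codon 4 CGG (Arg): 26.9 per 1000.
Lowest frequency is 8.6 at codon 3.

3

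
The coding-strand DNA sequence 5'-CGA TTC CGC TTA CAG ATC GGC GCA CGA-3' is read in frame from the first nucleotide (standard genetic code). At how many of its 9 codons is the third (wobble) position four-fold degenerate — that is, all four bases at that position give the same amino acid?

Codon 1 CGA (Arg): third position 4-fold.
Codon 2 TTC (Phe): third position 2-fold.
Codon 3 CGC (Arg): third position 4-fold.
Codon 4 TTA (Leu): third position 2-fold.
Codon 5 CAG (Gln): third position 2-fold.
Codon 6 ATC (Ile): third position 3-fold.
Codon 7 GGC (Gly): third position 4-fold.
Codon 8 GCA (Ala): third position 4-fold.
Codon 9 CGA (Arg): third position 4-fold.
Four-fold degenerate third positions: 5.

5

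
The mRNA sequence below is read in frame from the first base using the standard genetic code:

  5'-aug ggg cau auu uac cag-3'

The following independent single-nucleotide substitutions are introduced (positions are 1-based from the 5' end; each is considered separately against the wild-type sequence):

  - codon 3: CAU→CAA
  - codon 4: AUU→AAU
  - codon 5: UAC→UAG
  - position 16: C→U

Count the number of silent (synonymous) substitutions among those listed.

Codon 3: CAU (His) → CAA (Gln) — missense.
Codon 4: AUU (Ile) → AAU (Asn) — missense.
Codon 5: UAC (Tyr) → UAG (Stop) — nonsense.
Codon 6: CAG (Gln) → UAG (Stop) — nonsense.
Synonymous: 0 of 4.

0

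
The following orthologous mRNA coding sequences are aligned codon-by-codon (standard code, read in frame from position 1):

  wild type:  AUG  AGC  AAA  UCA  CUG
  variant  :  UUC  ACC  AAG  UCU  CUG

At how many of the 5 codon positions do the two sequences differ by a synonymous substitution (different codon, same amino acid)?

Codon 1: AUG Met / UUC Phe — nonsynonymous.
Codon 2: AGC Ser / ACC Thr — nonsynonymous.
Codon 3: AAA Lys / AAG Lys — synonymous.
Codon 4: UCA Ser / UCU Ser — synonymous.
Codon 5: CUG Leu / CUG Leu — identical.
Synonymous differences: 2.

2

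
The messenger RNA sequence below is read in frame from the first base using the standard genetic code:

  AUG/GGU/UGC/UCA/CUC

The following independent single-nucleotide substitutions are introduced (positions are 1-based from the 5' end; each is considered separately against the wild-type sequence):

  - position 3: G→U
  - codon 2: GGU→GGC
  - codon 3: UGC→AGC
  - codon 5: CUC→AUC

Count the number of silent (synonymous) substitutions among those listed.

Codon 1: AUG (Met) → AUU (Ile) — missense.
Codon 2: GGU (Gly) → GGC (Gly) — synonymous.
Codon 3: UGC (Cys) → AGC (Ser) — missense.
Codon 5: CUC (Leu) → AUC (Ile) — missense.
Synonymous: 1 of 4.

1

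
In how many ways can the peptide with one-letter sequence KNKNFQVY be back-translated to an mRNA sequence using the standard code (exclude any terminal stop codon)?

Lys: 2 codons.
Asn: 2 codons.
Lys: 2 codons.
Asn: 2 codons.
Phe: 2 codons.
Gln: 2 codons.
Val: 4 codons.
Tyr: 2 codons.
2 × 2 × 2 × 2 × 2 × 2 × 4 × 2 = 512.

512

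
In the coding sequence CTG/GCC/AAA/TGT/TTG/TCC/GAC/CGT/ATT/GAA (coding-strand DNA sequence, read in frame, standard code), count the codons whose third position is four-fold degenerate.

Codon 1 CTG (Leu): third position 4-fold.
Codon 2 GCC (Ala): third position 4-fold.
Codon 3 AAA (Lys): third position 2-fold.
Codon 4 TGT (Cys): third position 2-fold.
Codon 5 TTG (Leu): third position 2-fold.
Codon 6 TCC (Ser): third position 4-fold.
Codon 7 GAC (Asp): third position 2-fold.
Codon 8 CGT (Arg): third position 4-fold.
Codon 9 ATT (Ile): third position 3-fold.
Codon 10 GAA (Glu): third position 2-fold.
Four-fold degenerate third positions: 4.

4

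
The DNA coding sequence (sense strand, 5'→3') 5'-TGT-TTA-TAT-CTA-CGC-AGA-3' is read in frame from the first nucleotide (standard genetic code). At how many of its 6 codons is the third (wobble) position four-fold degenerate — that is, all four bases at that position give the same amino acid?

Codon 1 TGT (Cys): third position 2-fold.
Codon 2 TTA (Leu): third position 2-fold.
Codon 3 TAT (Tyr): third position 2-fold.
Codon 4 CTA (Leu): third position 4-fold.
Codon 5 CGC (Arg): third position 4-fold.
Codon 6 AGA (Arg): third position 2-fold.
Four-fold degenerate third positions: 2.

2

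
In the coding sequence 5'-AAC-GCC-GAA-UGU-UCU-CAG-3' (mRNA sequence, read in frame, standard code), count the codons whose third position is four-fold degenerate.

Codon 1 AAC (Asn): third position 2-fold.
Codon 2 GCC (Ala): third position 4-fold.
Codon 3 GAA (Glu): third position 2-fold.
Codon 4 UGU (Cys): third position 2-fold.
Codon 5 UCU (Ser): third position 4-fold.
Codon 6 CAG (Gln): third position 2-fold.
Four-fold degenerate third positions: 2.

2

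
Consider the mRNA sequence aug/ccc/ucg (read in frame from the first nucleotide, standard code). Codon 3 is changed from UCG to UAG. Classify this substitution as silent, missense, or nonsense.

nonsense

Position 8 falls in codon 3: UCG → Ser.
After the substitution the codon is UAG → Stop.
The new codon is a stop codon, so this is a nonsense mutation.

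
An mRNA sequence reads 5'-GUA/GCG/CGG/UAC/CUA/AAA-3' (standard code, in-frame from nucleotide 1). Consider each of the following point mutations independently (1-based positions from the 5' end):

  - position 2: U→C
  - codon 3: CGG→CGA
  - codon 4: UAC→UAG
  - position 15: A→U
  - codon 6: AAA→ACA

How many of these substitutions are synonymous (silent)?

Codon 1: GUA (Val) → GCA (Ala) — missense.
Codon 3: CGG (Arg) → CGA (Arg) — synonymous.
Codon 4: UAC (Tyr) → UAG (Stop) — nonsense.
Codon 5: CUA (Leu) → CUU (Leu) — synonymous.
Codon 6: AAA (Lys) → ACA (Thr) — missense.
Synonymous: 2 of 5.

2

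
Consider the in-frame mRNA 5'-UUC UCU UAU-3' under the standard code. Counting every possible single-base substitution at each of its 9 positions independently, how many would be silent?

Codon 1 (UUC, Phe): 1 synonymous substitution.
Codon 2 (UCU, Ser): 3 synonymous substitutions.
Codon 3 (UAU, Tyr): 1 synonymous substitution.
Total: 1 + 3 + 1 = 5.

5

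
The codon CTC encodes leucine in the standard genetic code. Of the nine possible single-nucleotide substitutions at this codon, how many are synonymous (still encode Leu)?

Position 1: none → 0 synonymous.
Position 2: none → 0 synonymous.
Position 3: CTT, CTA, CTG → 3 synonymous.
Total: 0 + 0 + 3 = 3.

3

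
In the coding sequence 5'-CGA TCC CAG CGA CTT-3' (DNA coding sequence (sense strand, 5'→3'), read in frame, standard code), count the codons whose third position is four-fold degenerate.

4

Codon 1 CGA (Arg): third position 4-fold.
Codon 2 TCC (Ser): third position 4-fold.
Codon 3 CAG (Gln): third position 2-fold.
Codon 4 CGA (Arg): third position 4-fold.
Codon 5 CTT (Leu): third position 4-fold.
Four-fold degenerate third positions: 4.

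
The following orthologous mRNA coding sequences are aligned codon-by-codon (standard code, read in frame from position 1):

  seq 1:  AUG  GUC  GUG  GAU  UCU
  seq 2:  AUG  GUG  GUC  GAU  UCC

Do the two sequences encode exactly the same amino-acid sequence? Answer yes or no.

Codon 1: AUG Met / AUG Met — identical.
Codon 2: GUC Val / GUG Val — synonymous.
Codon 3: GUG Val / GUC Val — synonymous.
Codon 4: GAU Asp / GAU Asp — identical.
Codon 5: UCU Ser / UCC Ser — synonymous.
Nonsynonymous differences: 0 → same protein.

yes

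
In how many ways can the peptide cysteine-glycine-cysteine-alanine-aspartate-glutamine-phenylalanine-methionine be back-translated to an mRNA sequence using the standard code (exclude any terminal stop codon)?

Cys: 2 codons.
Gly: 4 codons.
Cys: 2 codons.
Ala: 4 codons.
Asp: 2 codons.
Gln: 2 codons.
Phe: 2 codons.
Met: 1 codon.
2 × 4 × 2 × 4 × 2 × 2 × 2 × 1 = 512.

512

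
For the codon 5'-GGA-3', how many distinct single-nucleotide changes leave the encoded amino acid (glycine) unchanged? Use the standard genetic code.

Position 1: none → 0 synonymous.
Position 2: none → 0 synonymous.
Position 3: GGU, GGC, GGG → 3 synonymous.
Total: 0 + 0 + 3 = 3.

3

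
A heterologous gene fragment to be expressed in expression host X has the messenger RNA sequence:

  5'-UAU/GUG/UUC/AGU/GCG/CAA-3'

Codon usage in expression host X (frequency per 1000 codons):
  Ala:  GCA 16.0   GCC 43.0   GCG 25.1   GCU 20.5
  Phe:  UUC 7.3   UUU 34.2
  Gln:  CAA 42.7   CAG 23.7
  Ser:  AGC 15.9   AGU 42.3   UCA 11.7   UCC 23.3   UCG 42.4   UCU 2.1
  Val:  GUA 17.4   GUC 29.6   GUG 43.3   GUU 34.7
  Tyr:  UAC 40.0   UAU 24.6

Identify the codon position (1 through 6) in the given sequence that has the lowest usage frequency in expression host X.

Codon 1 UAU (Tyr): 24.6 per 1000.
Codon 2 GUG (Val): 43.3 per 1000.
Codon 3 UUC (Phe): 7.3 per 1000.
Codon 4 AGU (Ser): 42.3 per 1000.
Codon 5 GCG (Ala): 25.1 per 1000.
Codon 6 CAA (Gln): 42.7 per 1000.
Lowest frequency is 7.3 at codon 3.

3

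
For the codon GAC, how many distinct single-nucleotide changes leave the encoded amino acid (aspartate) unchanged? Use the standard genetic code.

Position 1: none → 0 synonymous.
Position 2: none → 0 synonymous.
Position 3: GAU → 1 synonymous.
Total: 0 + 0 + 1 = 1.

1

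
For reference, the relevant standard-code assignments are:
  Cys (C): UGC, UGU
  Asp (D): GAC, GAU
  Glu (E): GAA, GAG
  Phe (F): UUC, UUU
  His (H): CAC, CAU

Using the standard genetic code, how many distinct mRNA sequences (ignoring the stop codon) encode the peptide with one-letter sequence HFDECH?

His: 2 codons.
Phe: 2 codons.
Asp: 2 codons.
Glu: 2 codons.
Cys: 2 codons.
His: 2 codons.
2 × 2 × 2 × 2 × 2 × 2 = 64.

64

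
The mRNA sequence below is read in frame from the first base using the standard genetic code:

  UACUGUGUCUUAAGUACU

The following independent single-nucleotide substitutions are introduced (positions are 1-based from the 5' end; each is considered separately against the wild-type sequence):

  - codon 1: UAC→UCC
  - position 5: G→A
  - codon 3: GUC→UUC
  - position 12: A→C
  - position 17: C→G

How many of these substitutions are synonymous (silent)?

Codon 1: UAC (Tyr) → UCC (Ser) — missense.
Codon 2: UGU (Cys) → UAU (Tyr) — missense.
Codon 3: GUC (Val) → UUC (Phe) — missense.
Codon 4: UUA (Leu) → UUC (Phe) — missense.
Codon 6: ACU (Thr) → AGU (Ser) — missense.
Synonymous: 0 of 5.

0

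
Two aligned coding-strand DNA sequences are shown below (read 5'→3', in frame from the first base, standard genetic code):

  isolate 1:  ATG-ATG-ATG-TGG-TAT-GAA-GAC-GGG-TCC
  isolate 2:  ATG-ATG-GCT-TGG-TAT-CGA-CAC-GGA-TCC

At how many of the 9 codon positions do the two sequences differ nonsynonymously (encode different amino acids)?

Codon 1: ATG Met / ATG Met — identical.
Codon 2: ATG Met / ATG Met — identical.
Codon 3: ATG Met / GCT Ala — nonsynonymous.
Codon 4: TGG Trp / TGG Trp — identical.
Codon 5: TAT Tyr / TAT Tyr — identical.
Codon 6: GAA Glu / CGA Arg — nonsynonymous.
Codon 7: GAC Asp / CAC His — nonsynonymous.
Codon 8: GGG Gly / GGA Gly — synonymous.
Codon 9: TCC Ser / TCC Ser — identical.
Nonsynonymous differences: 3.

3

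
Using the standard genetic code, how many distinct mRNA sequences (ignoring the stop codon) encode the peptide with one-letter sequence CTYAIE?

Cys: 2 codons.
Thr: 4 codons.
Tyr: 2 codons.
Ala: 4 codons.
Ile: 3 codons.
Glu: 2 codons.
2 × 4 × 2 × 4 × 3 × 2 = 384.

384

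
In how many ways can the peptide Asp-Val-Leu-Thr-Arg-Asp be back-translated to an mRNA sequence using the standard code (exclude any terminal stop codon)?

2304

Asp: 2 codons.
Val: 4 codons.
Leu: 6 codons.
Thr: 4 codons.
Arg: 6 codons.
Asp: 2 codons.
2 × 4 × 6 × 4 × 6 × 2 = 2304.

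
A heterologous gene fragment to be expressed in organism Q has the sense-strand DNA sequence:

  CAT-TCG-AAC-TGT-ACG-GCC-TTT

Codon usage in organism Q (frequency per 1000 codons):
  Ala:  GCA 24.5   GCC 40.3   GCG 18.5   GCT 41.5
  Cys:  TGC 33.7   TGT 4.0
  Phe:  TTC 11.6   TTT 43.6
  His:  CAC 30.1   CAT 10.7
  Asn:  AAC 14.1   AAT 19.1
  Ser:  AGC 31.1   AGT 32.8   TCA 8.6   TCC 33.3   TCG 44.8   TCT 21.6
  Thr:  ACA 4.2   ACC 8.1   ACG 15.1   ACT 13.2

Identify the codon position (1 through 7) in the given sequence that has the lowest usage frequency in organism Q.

Codon 1 CAT (His): 10.7 per 1000.
Codon 2 TCG (Ser): 44.8 per 1000.
Codon 3 AAC (Asn): 14.1 per 1000.
Codon 4 TGT (Cys): 4.0 per 1000.
Codon 5 ACG (Thr): 15.1 per 1000.
Codon 6 GCC (Ala): 40.3 per 1000.
Codon 7 TTT (Phe): 43.6 per 1000.
Lowest frequency is 4.0 at codon 4.

4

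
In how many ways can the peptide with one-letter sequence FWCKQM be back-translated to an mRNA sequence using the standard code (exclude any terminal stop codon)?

Phe: 2 codons.
Trp: 1 codon.
Cys: 2 codons.
Lys: 2 codons.
Gln: 2 codons.
Met: 1 codon.
2 × 1 × 2 × 2 × 2 × 1 = 16.

16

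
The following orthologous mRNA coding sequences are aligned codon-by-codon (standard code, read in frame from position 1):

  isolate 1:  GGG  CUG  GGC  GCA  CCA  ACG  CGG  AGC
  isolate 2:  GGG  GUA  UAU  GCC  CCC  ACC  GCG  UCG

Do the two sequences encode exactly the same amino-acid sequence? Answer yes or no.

Codon 1: GGG Gly / GGG Gly — identical.
Codon 2: CUG Leu / GUA Val — nonsynonymous.
Codon 3: GGC Gly / UAU Tyr — nonsynonymous.
Codon 4: GCA Ala / GCC Ala — synonymous.
Codon 5: CCA Pro / CCC Pro — synonymous.
Codon 6: ACG Thr / ACC Thr — synonymous.
Codon 7: CGG Arg / GCG Ala — nonsynonymous.
Codon 8: AGC Ser / UCG Ser — synonymous.
Nonsynonymous differences: 3 → different protein.

no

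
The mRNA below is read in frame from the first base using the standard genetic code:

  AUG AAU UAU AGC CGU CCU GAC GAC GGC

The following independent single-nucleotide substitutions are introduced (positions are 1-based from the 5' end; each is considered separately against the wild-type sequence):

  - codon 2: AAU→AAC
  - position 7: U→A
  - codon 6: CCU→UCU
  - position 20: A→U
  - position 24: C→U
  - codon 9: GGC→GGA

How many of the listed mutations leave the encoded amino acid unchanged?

Codon 2: AAU (Asn) → AAC (Asn) — synonymous.
Codon 3: UAU (Tyr) → AAU (Asn) — missense.
Codon 6: CCU (Pro) → UCU (Ser) — missense.
Codon 7: GAC (Asp) → GUC (Val) — missense.
Codon 8: GAC (Asp) → GAU (Asp) — synonymous.
Codon 9: GGC (Gly) → GGA (Gly) — synonymous.
Synonymous: 3 of 6.

3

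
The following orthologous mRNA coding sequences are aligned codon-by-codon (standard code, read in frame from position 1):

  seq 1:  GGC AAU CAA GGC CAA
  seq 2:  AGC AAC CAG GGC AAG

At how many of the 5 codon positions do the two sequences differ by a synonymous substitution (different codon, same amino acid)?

2

Codon 1: GGC Gly / AGC Ser — nonsynonymous.
Codon 2: AAU Asn / AAC Asn — synonymous.
Codon 3: CAA Gln / CAG Gln — synonymous.
Codon 4: GGC Gly / GGC Gly — identical.
Codon 5: CAA Gln / AAG Lys — nonsynonymous.
Synonymous differences: 2.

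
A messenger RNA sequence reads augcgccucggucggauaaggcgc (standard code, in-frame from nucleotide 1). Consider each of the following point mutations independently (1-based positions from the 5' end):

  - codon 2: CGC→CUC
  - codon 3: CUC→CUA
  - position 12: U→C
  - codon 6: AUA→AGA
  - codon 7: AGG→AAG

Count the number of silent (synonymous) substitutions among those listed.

Codon 2: CGC (Arg) → CUC (Leu) — missense.
Codon 3: CUC (Leu) → CUA (Leu) — synonymous.
Codon 4: GGU (Gly) → GGC (Gly) — synonymous.
Codon 6: AUA (Ile) → AGA (Arg) — missense.
Codon 7: AGG (Arg) → AAG (Lys) — missense.
Synonymous: 2 of 5.

2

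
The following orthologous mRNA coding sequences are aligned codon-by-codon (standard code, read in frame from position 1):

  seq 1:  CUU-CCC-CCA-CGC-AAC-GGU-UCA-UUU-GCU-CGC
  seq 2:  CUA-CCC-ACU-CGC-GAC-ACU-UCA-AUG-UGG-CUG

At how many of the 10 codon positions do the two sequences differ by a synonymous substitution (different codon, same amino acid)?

1

Codon 1: CUU Leu / CUA Leu — synonymous.
Codon 2: CCC Pro / CCC Pro — identical.
Codon 3: CCA Pro / ACU Thr — nonsynonymous.
Codon 4: CGC Arg / CGC Arg — identical.
Codon 5: AAC Asn / GAC Asp — nonsynonymous.
Codon 6: GGU Gly / ACU Thr — nonsynonymous.
Codon 7: UCA Ser / UCA Ser — identical.
Codon 8: UUU Phe / AUG Met — nonsynonymous.
Codon 9: GCU Ala / UGG Trp — nonsynonymous.
Codon 10: CGC Arg / CUG Leu — nonsynonymous.
Synonymous differences: 1.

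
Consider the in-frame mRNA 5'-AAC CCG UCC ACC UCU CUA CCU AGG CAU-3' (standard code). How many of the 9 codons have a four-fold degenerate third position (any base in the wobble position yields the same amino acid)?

6

Codon 1 AAC (Asn): third position 2-fold.
Codon 2 CCG (Pro): third position 4-fold.
Codon 3 UCC (Ser): third position 4-fold.
Codon 4 ACC (Thr): third position 4-fold.
Codon 5 UCU (Ser): third position 4-fold.
Codon 6 CUA (Leu): third position 4-fold.
Codon 7 CCU (Pro): third position 4-fold.
Codon 8 AGG (Arg): third position 2-fold.
Codon 9 CAU (His): third position 2-fold.
Four-fold degenerate third positions: 6.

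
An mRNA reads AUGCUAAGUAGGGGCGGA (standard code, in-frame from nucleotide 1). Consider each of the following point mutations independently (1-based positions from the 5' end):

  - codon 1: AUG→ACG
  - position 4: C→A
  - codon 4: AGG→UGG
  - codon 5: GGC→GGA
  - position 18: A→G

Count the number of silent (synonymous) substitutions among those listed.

2

Codon 1: AUG (Met) → ACG (Thr) — missense.
Codon 2: CUA (Leu) → AUA (Ile) — missense.
Codon 4: AGG (Arg) → UGG (Trp) — missense.
Codon 5: GGC (Gly) → GGA (Gly) — synonymous.
Codon 6: GGA (Gly) → GGG (Gly) — synonymous.
Synonymous: 2 of 5.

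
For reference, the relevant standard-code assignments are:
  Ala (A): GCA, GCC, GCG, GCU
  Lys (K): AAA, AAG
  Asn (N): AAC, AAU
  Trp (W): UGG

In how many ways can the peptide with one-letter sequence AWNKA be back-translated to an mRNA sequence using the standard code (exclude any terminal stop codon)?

Ala: 4 codons.
Trp: 1 codon.
Asn: 2 codons.
Lys: 2 codons.
Ala: 4 codons.
4 × 1 × 2 × 2 × 4 = 64.

64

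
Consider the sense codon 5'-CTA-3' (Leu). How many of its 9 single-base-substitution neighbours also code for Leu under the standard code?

Position 1: TTA → 1 synonymous.
Position 2: none → 0 synonymous.
Position 3: CTT, CTC, CTG → 3 synonymous.
Total: 1 + 0 + 3 = 4.

4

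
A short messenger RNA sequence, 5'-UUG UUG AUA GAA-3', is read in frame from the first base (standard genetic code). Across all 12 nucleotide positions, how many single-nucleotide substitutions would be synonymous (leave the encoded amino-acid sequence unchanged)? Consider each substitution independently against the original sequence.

Codon 1 (UUG, Leu): 2 synonymous substitutions.
Codon 2 (UUG, Leu): 2 synonymous substitutions.
Codon 3 (AUA, Ile): 2 synonymous substitutions.
Codon 4 (GAA, Glu): 1 synonymous substitution.
Total: 2 + 2 + 2 + 1 = 7.

7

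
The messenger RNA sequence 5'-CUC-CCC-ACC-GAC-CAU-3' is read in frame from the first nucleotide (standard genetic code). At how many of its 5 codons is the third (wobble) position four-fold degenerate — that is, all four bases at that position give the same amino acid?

Codon 1 CUC (Leu): third position 4-fold.
Codon 2 CCC (Pro): third position 4-fold.
Codon 3 ACC (Thr): third position 4-fold.
Codon 4 GAC (Asp): third position 2-fold.
Codon 5 CAU (His): third position 2-fold.
Four-fold degenerate third positions: 3.

3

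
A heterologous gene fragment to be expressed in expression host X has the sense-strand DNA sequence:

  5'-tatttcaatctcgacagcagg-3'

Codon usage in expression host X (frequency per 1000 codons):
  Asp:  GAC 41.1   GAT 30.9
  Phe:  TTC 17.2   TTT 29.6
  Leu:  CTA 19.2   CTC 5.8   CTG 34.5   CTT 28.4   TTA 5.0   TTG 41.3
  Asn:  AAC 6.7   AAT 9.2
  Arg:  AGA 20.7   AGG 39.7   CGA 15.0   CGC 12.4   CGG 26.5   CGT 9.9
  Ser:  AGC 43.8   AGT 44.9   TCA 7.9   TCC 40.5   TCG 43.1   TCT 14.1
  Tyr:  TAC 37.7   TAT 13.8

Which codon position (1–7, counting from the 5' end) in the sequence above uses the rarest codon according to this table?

4

Codon 1 TAT (Tyr): 13.8 per 1000.
Codon 2 TTC (Phe): 17.2 per 1000.
Codon 3 AAT (Asn): 9.2 per 1000.
Codon 4 CTC (Leu): 5.8 per 1000.
Codon 5 GAC (Asp): 41.1 per 1000.
Codon 6 AGC (Ser): 43.8 per 1000.
Codon 7 AGG (Arg): 39.7 per 1000.
Lowest frequency is 5.8 at codon 4.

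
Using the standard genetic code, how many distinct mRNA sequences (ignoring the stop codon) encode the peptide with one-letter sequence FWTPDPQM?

Phe: 2 codons.
Trp: 1 codon.
Thr: 4 codons.
Pro: 4 codons.
Asp: 2 codons.
Pro: 4 codons.
Gln: 2 codons.
Met: 1 codon.
2 × 1 × 4 × 4 × 2 × 4 × 2 × 1 = 512.

512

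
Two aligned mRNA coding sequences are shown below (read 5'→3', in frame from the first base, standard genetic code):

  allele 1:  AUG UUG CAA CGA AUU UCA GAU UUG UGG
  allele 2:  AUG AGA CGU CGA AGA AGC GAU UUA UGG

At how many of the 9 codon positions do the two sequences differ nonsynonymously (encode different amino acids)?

3

Codon 1: AUG Met / AUG Met — identical.
Codon 2: UUG Leu / AGA Arg — nonsynonymous.
Codon 3: CAA Gln / CGU Arg — nonsynonymous.
Codon 4: CGA Arg / CGA Arg — identical.
Codon 5: AUU Ile / AGA Arg — nonsynonymous.
Codon 6: UCA Ser / AGC Ser — synonymous.
Codon 7: GAU Asp / GAU Asp — identical.
Codon 8: UUG Leu / UUA Leu — synonymous.
Codon 9: UGG Trp / UGG Trp — identical.
Nonsynonymous differences: 3.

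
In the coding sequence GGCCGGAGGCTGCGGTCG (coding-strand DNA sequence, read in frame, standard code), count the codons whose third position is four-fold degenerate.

5

Codon 1 GGC (Gly): third position 4-fold.
Codon 2 CGG (Arg): third position 4-fold.
Codon 3 AGG (Arg): third position 2-fold.
Codon 4 CTG (Leu): third position 4-fold.
Codon 5 CGG (Arg): third position 4-fold.
Codon 6 TCG (Ser): third position 4-fold.
Four-fold degenerate third positions: 5.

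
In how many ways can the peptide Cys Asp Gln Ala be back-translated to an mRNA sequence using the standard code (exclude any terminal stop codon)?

32

Cys: 2 codons.
Asp: 2 codons.
Gln: 2 codons.
Ala: 4 codons.
2 × 2 × 2 × 4 = 32.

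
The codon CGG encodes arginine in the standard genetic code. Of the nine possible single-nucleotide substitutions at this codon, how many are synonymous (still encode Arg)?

4

Position 1: AGG → 1 synonymous.
Position 2: none → 0 synonymous.
Position 3: CGU, CGC, CGA → 3 synonymous.
Total: 1 + 0 + 3 = 4.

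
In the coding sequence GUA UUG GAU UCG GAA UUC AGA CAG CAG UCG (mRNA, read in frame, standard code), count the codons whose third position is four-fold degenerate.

Codon 1 GUA (Val): third position 4-fold.
Codon 2 UUG (Leu): third position 2-fold.
Codon 3 GAU (Asp): third position 2-fold.
Codon 4 UCG (Ser): third position 4-fold.
Codon 5 GAA (Glu): third position 2-fold.
Codon 6 UUC (Phe): third position 2-fold.
Codon 7 AGA (Arg): third position 2-fold.
Codon 8 CAG (Gln): third position 2-fold.
Codon 9 CAG (Gln): third position 2-fold.
Codon 10 UCG (Ser): third position 4-fold.
Four-fold degenerate third positions: 3.

3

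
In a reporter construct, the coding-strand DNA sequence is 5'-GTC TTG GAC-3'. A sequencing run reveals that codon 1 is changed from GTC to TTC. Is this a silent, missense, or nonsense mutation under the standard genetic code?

Position 1 falls in codon 1: GTC → Val.
After the substitution the codon is TTC → Phe.
Val ≠ Phe, so this is a missense mutation.

missense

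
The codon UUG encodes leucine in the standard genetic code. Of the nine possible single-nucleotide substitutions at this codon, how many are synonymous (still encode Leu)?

Position 1: CUG → 1 synonymous.
Position 2: none → 0 synonymous.
Position 3: UUA → 1 synonymous.
Total: 1 + 0 + 1 = 2.

2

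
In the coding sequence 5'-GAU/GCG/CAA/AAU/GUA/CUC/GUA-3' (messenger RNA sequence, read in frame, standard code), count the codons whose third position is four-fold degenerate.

4

Codon 1 GAU (Asp): third position 2-fold.
Codon 2 GCG (Ala): third position 4-fold.
Codon 3 CAA (Gln): third position 2-fold.
Codon 4 AAU (Asn): third position 2-fold.
Codon 5 GUA (Val): third position 4-fold.
Codon 6 CUC (Leu): third position 4-fold.
Codon 7 GUA (Val): third position 4-fold.
Four-fold degenerate third positions: 4.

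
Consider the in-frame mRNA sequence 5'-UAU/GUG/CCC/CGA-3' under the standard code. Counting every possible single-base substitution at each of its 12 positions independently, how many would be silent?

11

Codon 1 (UAU, Tyr): 1 synonymous substitution.
Codon 2 (GUG, Val): 3 synonymous substitutions.
Codon 3 (CCC, Pro): 3 synonymous substitutions.
Codon 4 (CGA, Arg): 4 synonymous substitutions.
Total: 1 + 3 + 3 + 4 = 11.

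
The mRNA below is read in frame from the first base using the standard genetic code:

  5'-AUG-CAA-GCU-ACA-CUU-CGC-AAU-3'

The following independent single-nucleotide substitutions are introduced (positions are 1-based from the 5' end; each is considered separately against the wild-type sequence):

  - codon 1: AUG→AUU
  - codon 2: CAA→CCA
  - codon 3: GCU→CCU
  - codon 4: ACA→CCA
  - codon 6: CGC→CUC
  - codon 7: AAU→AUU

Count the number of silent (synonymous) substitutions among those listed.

Codon 1: AUG (Met) → AUU (Ile) — missense.
Codon 2: CAA (Gln) → CCA (Pro) — missense.
Codon 3: GCU (Ala) → CCU (Pro) — missense.
Codon 4: ACA (Thr) → CCA (Pro) — missense.
Codon 6: CGC (Arg) → CUC (Leu) — missense.
Codon 7: AAU (Asn) → AUU (Ile) — missense.
Synonymous: 0 of 6.

0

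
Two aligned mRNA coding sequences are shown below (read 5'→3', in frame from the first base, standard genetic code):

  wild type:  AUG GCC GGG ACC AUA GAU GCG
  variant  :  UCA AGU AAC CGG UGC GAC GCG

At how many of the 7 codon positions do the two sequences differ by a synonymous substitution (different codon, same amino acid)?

1

Codon 1: AUG Met / UCA Ser — nonsynonymous.
Codon 2: GCC Ala / AGU Ser — nonsynonymous.
Codon 3: GGG Gly / AAC Asn — nonsynonymous.
Codon 4: ACC Thr / CGG Arg — nonsynonymous.
Codon 5: AUA Ile / UGC Cys — nonsynonymous.
Codon 6: GAU Asp / GAC Asp — synonymous.
Codon 7: GCG Ala / GCG Ala — identical.
Synonymous differences: 1.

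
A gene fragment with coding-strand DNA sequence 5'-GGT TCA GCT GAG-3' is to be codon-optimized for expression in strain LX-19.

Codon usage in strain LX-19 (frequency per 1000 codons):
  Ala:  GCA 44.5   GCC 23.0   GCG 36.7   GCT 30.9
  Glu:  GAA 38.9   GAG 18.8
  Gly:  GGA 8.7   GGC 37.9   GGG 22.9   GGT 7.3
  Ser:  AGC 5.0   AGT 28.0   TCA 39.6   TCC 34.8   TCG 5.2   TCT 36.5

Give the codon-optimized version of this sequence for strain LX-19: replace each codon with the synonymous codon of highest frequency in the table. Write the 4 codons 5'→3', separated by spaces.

GGC TCA GCA GAA

Codon 1 (Gly): best is GGC at 37.9.
Codon 2 (Ser): best is TCA at 39.6.
Codon 3 (Ala): best is GCA at 44.5.
Codon 4 (Glu): best is GAA at 38.9.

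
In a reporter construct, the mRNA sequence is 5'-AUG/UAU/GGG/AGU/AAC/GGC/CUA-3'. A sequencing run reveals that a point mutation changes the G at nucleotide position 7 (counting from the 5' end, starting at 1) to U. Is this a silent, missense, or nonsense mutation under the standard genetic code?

missense

Position 7 falls in codon 3: GGG → Gly.
After the substitution the codon is UGG → Trp.
Gly ≠ Trp, so this is a missense mutation.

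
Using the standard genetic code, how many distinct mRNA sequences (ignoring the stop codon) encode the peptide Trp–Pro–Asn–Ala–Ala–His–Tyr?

Trp: 1 codon.
Pro: 4 codons.
Asn: 2 codons.
Ala: 4 codons.
Ala: 4 codons.
His: 2 codons.
Tyr: 2 codons.
1 × 4 × 2 × 4 × 4 × 2 × 2 = 512.

512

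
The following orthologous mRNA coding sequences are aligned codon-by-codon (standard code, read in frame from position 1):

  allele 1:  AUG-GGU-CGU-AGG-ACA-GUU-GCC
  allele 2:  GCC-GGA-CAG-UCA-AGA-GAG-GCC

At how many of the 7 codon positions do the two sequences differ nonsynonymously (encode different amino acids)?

Codon 1: AUG Met / GCC Ala — nonsynonymous.
Codon 2: GGU Gly / GGA Gly — synonymous.
Codon 3: CGU Arg / CAG Gln — nonsynonymous.
Codon 4: AGG Arg / UCA Ser — nonsynonymous.
Codon 5: ACA Thr / AGA Arg — nonsynonymous.
Codon 6: GUU Val / GAG Glu — nonsynonymous.
Codon 7: GCC Ala / GCC Ala — identical.
Nonsynonymous differences: 5.

5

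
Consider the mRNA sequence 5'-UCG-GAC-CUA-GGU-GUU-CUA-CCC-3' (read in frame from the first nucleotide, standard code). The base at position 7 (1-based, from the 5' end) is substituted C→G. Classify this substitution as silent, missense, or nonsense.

missense

Position 7 falls in codon 3: CUA → Leu.
After the substitution the codon is GUA → Val.
Leu ≠ Val, so this is a missense mutation.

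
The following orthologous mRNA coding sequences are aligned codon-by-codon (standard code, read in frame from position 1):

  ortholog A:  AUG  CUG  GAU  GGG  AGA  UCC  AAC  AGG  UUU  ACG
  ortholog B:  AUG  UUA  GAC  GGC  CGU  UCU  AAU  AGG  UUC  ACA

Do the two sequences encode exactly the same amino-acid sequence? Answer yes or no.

Codon 1: AUG Met / AUG Met — identical.
Codon 2: CUG Leu / UUA Leu — synonymous.
Codon 3: GAU Asp / GAC Asp — synonymous.
Codon 4: GGG Gly / GGC Gly — synonymous.
Codon 5: AGA Arg / CGU Arg — synonymous.
Codon 6: UCC Ser / UCU Ser — synonymous.
Codon 7: AAC Asn / AAU Asn — synonymous.
Codon 8: AGG Arg / AGG Arg — identical.
Codon 9: UUU Phe / UUC Phe — synonymous.
Codon 10: ACG Thr / ACA Thr — synonymous.
Nonsynonymous differences: 0 → same protein.

yes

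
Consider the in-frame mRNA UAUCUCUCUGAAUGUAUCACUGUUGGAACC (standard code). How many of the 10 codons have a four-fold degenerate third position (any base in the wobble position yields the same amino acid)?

Codon 1 UAU (Tyr): third position 2-fold.
Codon 2 CUC (Leu): third position 4-fold.
Codon 3 UCU (Ser): third position 4-fold.
Codon 4 GAA (Glu): third position 2-fold.
Codon 5 UGU (Cys): third position 2-fold.
Codon 6 AUC (Ile): third position 3-fold.
Codon 7 ACU (Thr): third position 4-fold.
Codon 8 GUU (Val): third position 4-fold.
Codon 9 GGA (Gly): third position 4-fold.
Codon 10 ACC (Thr): third position 4-fold.
Four-fold degenerate third positions: 6.

6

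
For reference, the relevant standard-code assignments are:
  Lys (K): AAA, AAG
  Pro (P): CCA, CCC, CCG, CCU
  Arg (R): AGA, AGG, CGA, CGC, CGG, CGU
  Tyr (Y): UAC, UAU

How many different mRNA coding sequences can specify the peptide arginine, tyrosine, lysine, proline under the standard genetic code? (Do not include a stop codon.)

Arg: 6 codons.
Tyr: 2 codons.
Lys: 2 codons.
Pro: 4 codons.
6 × 2 × 2 × 4 = 96.

96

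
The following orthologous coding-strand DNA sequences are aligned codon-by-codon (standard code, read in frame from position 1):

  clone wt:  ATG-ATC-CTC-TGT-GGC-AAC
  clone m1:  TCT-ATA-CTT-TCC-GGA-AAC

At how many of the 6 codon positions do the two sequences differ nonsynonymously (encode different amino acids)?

2

Codon 1: ATG Met / TCT Ser — nonsynonymous.
Codon 2: ATC Ile / ATA Ile — synonymous.
Codon 3: CTC Leu / CTT Leu — synonymous.
Codon 4: TGT Cys / TCC Ser — nonsynonymous.
Codon 5: GGC Gly / GGA Gly — synonymous.
Codon 6: AAC Asn / AAC Asn — identical.
Nonsynonymous differences: 2.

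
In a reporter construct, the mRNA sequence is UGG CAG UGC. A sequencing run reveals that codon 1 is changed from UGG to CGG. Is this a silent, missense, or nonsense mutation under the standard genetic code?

missense

Position 1 falls in codon 1: UGG → Trp.
After the substitution the codon is CGG → Arg.
Trp ≠ Arg, so this is a missense mutation.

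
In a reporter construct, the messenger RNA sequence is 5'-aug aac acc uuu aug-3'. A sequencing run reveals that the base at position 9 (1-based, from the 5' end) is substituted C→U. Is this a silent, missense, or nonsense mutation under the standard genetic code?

silent

Position 9 falls in codon 3: ACC → Thr.
After the substitution the codon is ACU → Thr.
Both encode Thr, so the change is synonymous.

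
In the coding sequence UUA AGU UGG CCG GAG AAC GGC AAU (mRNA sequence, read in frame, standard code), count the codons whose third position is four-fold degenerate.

2

Codon 1 UUA (Leu): third position 2-fold.
Codon 2 AGU (Ser): third position 2-fold.
Codon 3 UGG (Trp): third position 1-fold.
Codon 4 CCG (Pro): third position 4-fold.
Codon 5 GAG (Glu): third position 2-fold.
Codon 6 AAC (Asn): third position 2-fold.
Codon 7 GGC (Gly): third position 4-fold.
Codon 8 AAU (Asn): third position 2-fold.
Four-fold degenerate third positions: 2.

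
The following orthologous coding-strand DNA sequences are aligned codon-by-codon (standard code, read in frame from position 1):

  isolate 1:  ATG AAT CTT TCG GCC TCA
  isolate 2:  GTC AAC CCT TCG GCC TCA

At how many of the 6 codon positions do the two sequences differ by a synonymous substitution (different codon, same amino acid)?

1

Codon 1: ATG Met / GTC Val — nonsynonymous.
Codon 2: AAT Asn / AAC Asn — synonymous.
Codon 3: CTT Leu / CCT Pro — nonsynonymous.
Codon 4: TCG Ser / TCG Ser — identical.
Codon 5: GCC Ala / GCC Ala — identical.
Codon 6: TCA Ser / TCA Ser — identical.
Synonymous differences: 1.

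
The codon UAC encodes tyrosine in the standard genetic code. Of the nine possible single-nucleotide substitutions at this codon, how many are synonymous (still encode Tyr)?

Position 1: none → 0 synonymous.
Position 2: none → 0 synonymous.
Position 3: UAU → 1 synonymous.
Total: 0 + 0 + 1 = 1.

1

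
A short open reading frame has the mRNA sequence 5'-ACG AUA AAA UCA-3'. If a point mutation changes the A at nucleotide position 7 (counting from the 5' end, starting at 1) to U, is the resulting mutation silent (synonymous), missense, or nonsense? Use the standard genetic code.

nonsense

Position 7 falls in codon 3: AAA → Lys.
After the substitution the codon is UAA → Stop.
The new codon is a stop codon, so this is a nonsense mutation.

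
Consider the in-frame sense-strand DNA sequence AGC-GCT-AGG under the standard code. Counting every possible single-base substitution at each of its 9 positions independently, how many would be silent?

6

Codon 1 (AGC, Ser): 1 synonymous substitution.
Codon 2 (GCT, Ala): 3 synonymous substitutions.
Codon 3 (AGG, Arg): 2 synonymous substitutions.
Total: 1 + 3 + 2 = 6.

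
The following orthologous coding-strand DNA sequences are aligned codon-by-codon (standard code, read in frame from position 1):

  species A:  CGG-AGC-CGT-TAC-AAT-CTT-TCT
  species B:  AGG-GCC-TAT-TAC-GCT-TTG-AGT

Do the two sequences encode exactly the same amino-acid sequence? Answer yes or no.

Codon 1: CGG Arg / AGG Arg — synonymous.
Codon 2: AGC Ser / GCC Ala — nonsynonymous.
Codon 3: CGT Arg / TAT Tyr — nonsynonymous.
Codon 4: TAC Tyr / TAC Tyr — identical.
Codon 5: AAT Asn / GCT Ala — nonsynonymous.
Codon 6: CTT Leu / TTG Leu — synonymous.
Codon 7: TCT Ser / AGT Ser — synonymous.
Nonsynonymous differences: 3 → different protein.

no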